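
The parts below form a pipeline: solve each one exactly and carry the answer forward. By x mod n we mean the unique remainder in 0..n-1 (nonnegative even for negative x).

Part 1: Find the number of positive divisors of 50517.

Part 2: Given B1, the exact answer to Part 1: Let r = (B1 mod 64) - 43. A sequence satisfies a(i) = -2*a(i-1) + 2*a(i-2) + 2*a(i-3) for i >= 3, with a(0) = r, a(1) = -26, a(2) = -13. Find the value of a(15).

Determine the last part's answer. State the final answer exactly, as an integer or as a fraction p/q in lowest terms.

-3523136

Part 1: 50517 = 3^3 * 1871; number of divisors = (3+1) * (1+1) = 8; answer 8
Part 2: B1 = 8; r = -35; a(3) = -2*(-13) + 2*(-26) + 2*(-35) = -96; iterating: a(3)=-96, a(4)=114, a(5)=-446, a(6)=928, a(7)=-2520, a(8)=6004, a(9)=-15192, a(10)=37352, a(11)=-93080, a(12)=230480, a(13)=-572416, a(14)=1419632, a(15)=-3523136; answer -3523136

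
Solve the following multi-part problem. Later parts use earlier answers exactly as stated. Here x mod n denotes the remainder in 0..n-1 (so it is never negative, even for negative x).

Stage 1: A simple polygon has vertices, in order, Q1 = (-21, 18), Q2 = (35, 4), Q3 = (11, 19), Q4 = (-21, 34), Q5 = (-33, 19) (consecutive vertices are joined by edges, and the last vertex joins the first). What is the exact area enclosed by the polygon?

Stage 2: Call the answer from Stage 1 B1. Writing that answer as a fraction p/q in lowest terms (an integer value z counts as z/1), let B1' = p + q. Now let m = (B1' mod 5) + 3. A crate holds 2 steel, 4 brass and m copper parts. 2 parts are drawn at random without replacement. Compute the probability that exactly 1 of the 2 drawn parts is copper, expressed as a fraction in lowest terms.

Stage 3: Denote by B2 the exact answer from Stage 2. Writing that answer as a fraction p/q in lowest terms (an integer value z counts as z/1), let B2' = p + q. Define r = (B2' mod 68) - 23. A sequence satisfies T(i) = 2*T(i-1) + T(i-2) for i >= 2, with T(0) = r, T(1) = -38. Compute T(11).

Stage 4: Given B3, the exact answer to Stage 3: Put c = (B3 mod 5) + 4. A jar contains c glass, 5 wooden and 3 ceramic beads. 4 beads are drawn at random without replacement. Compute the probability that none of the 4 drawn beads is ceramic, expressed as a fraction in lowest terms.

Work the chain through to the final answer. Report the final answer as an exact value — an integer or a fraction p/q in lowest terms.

Stage 1: cross terms: (-21*4 - 35*18)=-714, (35*19 - 11*4)=621, (11*34 - -21*19)=773, (-21*19 - -33*34)=723, (-33*18 - -21*19)=-195; twice the area = |1208| = 1208; area = 604; answer 604
Stage 2: B1 = 604; threaded value p + q = 605; m = 3; total draws C(9,2) = 36; favorable C(3,1)*C(6,1) = 18; P = 1/2; answer 1/2
Stage 3: B2 = 1/2; threaded value p + q = 3; r = -20; T(2) = 2*(-38) + 1*(-20) = -96; iterating: T(2)=-96, T(3)=-230, T(4)=-556, T(5)=-1342, T(6)=-3240, T(7)=-7822, T(8)=-18884, T(9)=-45590, T(10)=-110064, T(11)=-265718; answer -265718
Stage 4: B3 = -265718; c = 6; total draws C(14,4) = 1001; favorable C(11,4) = 330; P = 30/91; answer 30/91

30/91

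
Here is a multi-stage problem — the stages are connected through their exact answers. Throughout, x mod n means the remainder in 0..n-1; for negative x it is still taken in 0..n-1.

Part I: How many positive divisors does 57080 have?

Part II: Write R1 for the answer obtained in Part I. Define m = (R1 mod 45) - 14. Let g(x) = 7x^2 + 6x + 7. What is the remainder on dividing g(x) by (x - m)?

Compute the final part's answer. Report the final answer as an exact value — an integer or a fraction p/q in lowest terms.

Part I: 57080 = 2^3 * 5 * 1427; number of divisors = (3+1) * (1+1) * (1+1) = 16; answer 16
Part II: R1 = 16; m = 2; remainder = value at the root: 7*(2)^2 + 6*(2)^1 + 7 = (28) + (12) + (7) = 47; answer 47

47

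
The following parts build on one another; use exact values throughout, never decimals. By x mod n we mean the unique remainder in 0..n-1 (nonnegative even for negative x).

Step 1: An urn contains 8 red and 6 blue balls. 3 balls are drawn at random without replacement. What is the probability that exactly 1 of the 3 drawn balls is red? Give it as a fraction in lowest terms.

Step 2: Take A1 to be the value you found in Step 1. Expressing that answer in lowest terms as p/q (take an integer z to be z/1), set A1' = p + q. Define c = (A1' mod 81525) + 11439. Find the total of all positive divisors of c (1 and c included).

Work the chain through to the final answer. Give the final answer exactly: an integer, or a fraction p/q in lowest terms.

27630

Step 1: total draws C(14,3) = 364; favorable C(8,1)*C(6,2) = 120; P = 30/91; answer 30/91
Step 2: A1 = 30/91; threaded value p + q = 121; c = 11560; 11560 = 2^3 * 5 * 17^2; sigma = (1 + 2 + 4 + 8) * (1 + 5) * (1 + 17 + 289) = 15 * 6 * 307 = 27630; answer 27630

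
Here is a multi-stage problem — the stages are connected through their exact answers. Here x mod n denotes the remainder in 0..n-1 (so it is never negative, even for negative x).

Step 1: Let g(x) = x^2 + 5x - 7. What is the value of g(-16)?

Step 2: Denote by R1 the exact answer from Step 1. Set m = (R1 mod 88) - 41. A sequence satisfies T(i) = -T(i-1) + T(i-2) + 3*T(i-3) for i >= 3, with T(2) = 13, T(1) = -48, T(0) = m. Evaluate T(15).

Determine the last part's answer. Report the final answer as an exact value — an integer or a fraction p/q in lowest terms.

13999

Step 1: 1*(-16)^2 + 5*(-16)^1 - 7 = (256) + (-80) + (-7) = 169; answer 169
Step 2: R1 = 169; m = 40; T(3) = -1*(13) + 1*(-48) + 3*(40) = 59; iterating: T(3)=59, T(4)=-190, T(5)=288, T(6)=-301, T(7)=19, T(8)=544, T(9)=-1428, T(10)=2029, T(11)=-1825, T(12)=-430, T(13)=4692, T(14)=-10597, T(15)=13999; answer 13999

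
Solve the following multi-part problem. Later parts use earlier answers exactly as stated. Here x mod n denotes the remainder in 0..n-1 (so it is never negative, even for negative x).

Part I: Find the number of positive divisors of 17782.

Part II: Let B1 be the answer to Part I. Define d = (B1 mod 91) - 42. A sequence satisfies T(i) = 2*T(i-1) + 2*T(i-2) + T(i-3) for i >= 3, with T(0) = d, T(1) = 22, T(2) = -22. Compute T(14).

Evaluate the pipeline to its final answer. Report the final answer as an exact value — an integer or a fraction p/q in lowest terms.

-3117494

Part I: 17782 = 2 * 17 * 523; number of divisors = (1+1) * (1+1) * (1+1) = 8; answer 8
Part II: B1 = 8; d = -34; T(3) = 2*(-22) + 2*(22) + 1*(-34) = -34; iterating: T(3)=-34, T(4)=-90, T(5)=-270, T(6)=-754, T(7)=-2138, T(8)=-6054, T(9)=-17138, T(10)=-48522, T(11)=-137374, T(12)=-388930, T(13)=-1101130, T(14)=-3117494; answer -3117494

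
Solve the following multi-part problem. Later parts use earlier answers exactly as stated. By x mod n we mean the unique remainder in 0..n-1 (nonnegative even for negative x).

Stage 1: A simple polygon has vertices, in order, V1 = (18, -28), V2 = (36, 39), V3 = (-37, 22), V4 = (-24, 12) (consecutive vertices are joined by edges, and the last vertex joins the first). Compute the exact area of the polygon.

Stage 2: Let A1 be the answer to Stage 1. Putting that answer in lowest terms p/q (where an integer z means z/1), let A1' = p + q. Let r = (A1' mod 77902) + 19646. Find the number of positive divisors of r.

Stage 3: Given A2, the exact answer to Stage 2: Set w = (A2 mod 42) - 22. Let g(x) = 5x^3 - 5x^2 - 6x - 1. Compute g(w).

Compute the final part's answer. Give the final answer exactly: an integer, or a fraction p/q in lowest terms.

-41881

Stage 1: cross terms: (18*39 - 36*-28)=1710, (36*22 - -37*39)=2235, (-37*12 - -24*22)=84, (-24*-28 - 18*12)=456; twice the area = |4485| = 4485; area = 4485/2; answer 4485/2
Stage 2: A1 = 4485/2; threaded value p + q = 4487; r = 24133; 24133 is prime, so its only divisors are 1 and 24133; count = 2; answer 2
Stage 3: A2 = 2; w = -20; 5*(-20)^3 - 5*(-20)^2 - 6*(-20)^1 - 1 = (-40000) + (-2000) + (120) + (-1) = -41881; answer -41881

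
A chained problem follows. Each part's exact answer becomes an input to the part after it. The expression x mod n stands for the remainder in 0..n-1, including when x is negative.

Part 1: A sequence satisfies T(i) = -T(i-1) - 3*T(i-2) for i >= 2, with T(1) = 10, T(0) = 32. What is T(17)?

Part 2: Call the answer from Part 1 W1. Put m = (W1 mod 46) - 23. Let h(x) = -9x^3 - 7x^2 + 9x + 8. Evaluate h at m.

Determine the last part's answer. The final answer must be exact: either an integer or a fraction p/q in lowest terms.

161

Part 1: T(2) = -1*(10) - 3*(32) = -106; iterating: T(2)=-106, T(3)=76, T(4)=242, T(5)=-470, T(6)=-256, T(7)=1666, T(8)=-898, T(9)=-4100, T(10)=6794, T(11)=5506, T(12)=-25888, T(13)=9370, T(14)=68294, T(15)=-96404, T(16)=-108478, T(17)=397690; answer 397690
Part 2: W1 = 397690; m = -3; -9*(-3)^3 - 7*(-3)^2 + 9*(-3)^1 + 8 = (243) + (-63) + (-27) + (8) = 161; answer 161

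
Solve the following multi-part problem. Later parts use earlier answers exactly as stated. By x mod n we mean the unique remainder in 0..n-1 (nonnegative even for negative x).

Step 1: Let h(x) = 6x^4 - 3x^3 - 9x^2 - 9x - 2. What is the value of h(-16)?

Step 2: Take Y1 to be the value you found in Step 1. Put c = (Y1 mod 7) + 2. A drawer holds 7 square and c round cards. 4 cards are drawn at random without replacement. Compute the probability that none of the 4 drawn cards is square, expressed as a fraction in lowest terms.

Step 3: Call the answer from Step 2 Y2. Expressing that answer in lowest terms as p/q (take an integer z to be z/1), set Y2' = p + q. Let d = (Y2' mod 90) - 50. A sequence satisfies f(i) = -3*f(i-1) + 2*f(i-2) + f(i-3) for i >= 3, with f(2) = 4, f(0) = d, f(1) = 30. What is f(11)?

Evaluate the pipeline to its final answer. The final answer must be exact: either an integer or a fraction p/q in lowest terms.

956309

Step 1: 6*(-16)^4 - 3*(-16)^3 - 9*(-16)^2 - 9*(-16)^1 - 2 = (393216) + (12288) + (-2304) + (144) + (-2) = 403342; answer 403342
Step 2: Y1 = 403342; c = 4; total draws C(11,4) = 330; favorable C(4,4) = 1; P = 1/330; answer 1/330
Step 3: Y2 = 1/330; threaded value p + q = 331; d = 11; f(3) = -3*(4) + 2*(30) + 1*(11) = 59; iterating: f(3)=59, f(4)=-139, f(5)=539, f(6)=-1836, f(7)=6447, f(8)=-22474, f(9)=78480, f(10)=-273941, f(11)=956309; answer 956309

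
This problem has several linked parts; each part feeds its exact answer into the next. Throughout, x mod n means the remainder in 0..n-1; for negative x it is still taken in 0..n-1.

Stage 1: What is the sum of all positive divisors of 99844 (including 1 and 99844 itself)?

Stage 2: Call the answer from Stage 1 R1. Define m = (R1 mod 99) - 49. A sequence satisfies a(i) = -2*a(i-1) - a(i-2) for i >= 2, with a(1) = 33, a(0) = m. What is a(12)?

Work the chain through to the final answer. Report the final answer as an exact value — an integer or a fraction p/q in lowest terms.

-825

Stage 1: 99844 = 2^2 * 109 * 229; sigma = (1 + 2 + 4) * (1 + 109) * (1 + 229) = 7 * 110 * 230 = 177100; answer 177100
Stage 2: R1 = 177100; m = 39; a(2) = -2*(33) - 1*(39) = -105; iterating: a(2)=-105, a(3)=177, a(4)=-249, a(5)=321, a(6)=-393, a(7)=465, a(8)=-537, a(9)=609, a(10)=-681, a(11)=753, a(12)=-825; answer -825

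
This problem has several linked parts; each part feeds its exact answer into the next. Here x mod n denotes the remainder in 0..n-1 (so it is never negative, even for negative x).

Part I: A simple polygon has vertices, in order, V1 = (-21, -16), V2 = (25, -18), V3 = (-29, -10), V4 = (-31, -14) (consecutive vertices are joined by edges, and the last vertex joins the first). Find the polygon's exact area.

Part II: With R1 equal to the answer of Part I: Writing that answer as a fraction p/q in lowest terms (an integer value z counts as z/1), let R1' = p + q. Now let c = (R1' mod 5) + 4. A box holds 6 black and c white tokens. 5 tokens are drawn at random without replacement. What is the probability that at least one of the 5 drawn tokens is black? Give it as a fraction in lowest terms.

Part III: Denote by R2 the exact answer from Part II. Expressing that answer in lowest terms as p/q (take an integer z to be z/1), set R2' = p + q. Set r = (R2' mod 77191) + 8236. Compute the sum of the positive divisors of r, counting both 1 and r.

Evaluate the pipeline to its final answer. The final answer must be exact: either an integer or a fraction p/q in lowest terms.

13104

Part I: cross terms: (-21*-18 - 25*-16)=778, (25*-10 - -29*-18)=-772, (-29*-14 - -31*-10)=96, (-31*-16 - -21*-14)=202; twice the area = |304| = 304; area = 152; answer 152
Part II: R1 = 152; threaded value p + q = 153; c = 7; total draws C(13,5) = 1287; complement C(7,5) = 21; favorable 1287 - 21 = 1266; P = 422/429; answer 422/429
Part III: R2 = 422/429; threaded value p + q = 851; r = 9087; 9087 = 3 * 13 * 233; sigma = (1 + 3) * (1 + 13) * (1 + 233) = 4 * 14 * 234 = 13104; answer 13104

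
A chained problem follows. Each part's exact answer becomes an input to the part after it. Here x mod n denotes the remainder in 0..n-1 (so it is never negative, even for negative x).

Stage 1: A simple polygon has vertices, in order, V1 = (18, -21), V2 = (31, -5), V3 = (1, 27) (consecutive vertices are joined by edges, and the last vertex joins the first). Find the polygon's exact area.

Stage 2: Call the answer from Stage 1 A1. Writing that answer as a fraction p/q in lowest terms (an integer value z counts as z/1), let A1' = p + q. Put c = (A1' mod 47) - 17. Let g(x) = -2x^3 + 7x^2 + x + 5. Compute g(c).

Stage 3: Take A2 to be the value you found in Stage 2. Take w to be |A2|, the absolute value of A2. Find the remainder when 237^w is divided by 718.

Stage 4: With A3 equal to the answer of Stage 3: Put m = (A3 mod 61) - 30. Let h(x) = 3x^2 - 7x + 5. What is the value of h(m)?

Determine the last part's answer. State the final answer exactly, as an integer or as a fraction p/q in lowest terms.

Stage 1: cross terms: (18*-5 - 31*-21)=561, (31*27 - 1*-5)=842, (1*-21 - 18*27)=-507; twice the area = |896| = 896; area = 448; answer 448
Stage 2: A1 = 448; threaded value p + q = 449; c = 9; -2*(9)^3 + 7*(9)^2 + 1*(9)^1 + 5 = (-1458) + (567) + (9) + (5) = -877; answer -877
Stage 3: A2 = -877; w = 877; squarings mod 718: 237^1=237, 237^2=165, 237^4=659, 237^8=609, 237^16=393, 237^32=79, 237^64=497, 237^128=17, 237^256=289, 237^512=233; 237^877 = 237^1 * 237^4 * 237^8 * 237^32 * 237^64 * 237^256 * 237^512 = 217 (mod 718); answer 217
Stage 4: A3 = 217; m = 4; 3*(4)^2 - 7*(4)^1 + 5 = (48) + (-28) + (5) = 25; answer 25

25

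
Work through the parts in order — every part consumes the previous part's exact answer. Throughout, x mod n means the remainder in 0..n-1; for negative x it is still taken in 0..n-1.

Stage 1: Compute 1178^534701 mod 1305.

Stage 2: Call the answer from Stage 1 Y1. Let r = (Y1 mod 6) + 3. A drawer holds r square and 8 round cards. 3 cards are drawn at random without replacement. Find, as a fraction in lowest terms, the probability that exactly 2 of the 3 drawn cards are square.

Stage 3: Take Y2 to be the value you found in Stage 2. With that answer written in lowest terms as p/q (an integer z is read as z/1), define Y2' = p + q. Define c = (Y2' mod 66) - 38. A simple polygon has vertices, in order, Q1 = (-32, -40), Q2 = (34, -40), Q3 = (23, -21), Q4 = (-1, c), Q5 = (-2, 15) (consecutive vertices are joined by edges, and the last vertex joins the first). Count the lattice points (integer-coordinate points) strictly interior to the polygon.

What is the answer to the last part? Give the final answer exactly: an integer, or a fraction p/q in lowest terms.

Stage 1: squarings mod 1305: 1178^1=1178, 1178^2=469, 1178^4=721, 1178^8=451, 1178^16=1126, 1178^32=721, 1178^64=451, 1178^128=1126, 1178^256=721, 1178^512=451, 1178^1024=1126, 1178^2048=721, 1178^4096=451, 1178^8192=1126, 1178^16384=721, 1178^32768=451, 1178^65536=1126, 1178^131072=721, 1178^262144=451, 1178^524288=1126; 1178^534701 = 1178^1 * 1178^4 * 1178^8 * 1178^32 * 1178^128 * 1178^2048 * 1178^8192 * 1178^524288 = 8 (mod 1305); answer 8
Stage 2: Y1 = 8; r = 5; total draws C(13,3) = 286; favorable C(5,2)*C(8,1) = 80; P = 40/143; answer 40/143
Stage 3: Y2 = 40/143; threaded value p + q = 183; c = 13; cross terms: (-32*-40 - 34*-40)=2640, (34*-21 - 23*-40)=206, (23*13 - -1*-21)=278, (-1*15 - -2*13)=11, (-2*-40 - -32*15)=560; twice the area = |3695| = 3695; area = 3695/2; boundary points = 66 + 1 + 2 + 1 + 5 = 75; strictly interior points = area - boundary/2 + 1 = 1811; answer 1811

1811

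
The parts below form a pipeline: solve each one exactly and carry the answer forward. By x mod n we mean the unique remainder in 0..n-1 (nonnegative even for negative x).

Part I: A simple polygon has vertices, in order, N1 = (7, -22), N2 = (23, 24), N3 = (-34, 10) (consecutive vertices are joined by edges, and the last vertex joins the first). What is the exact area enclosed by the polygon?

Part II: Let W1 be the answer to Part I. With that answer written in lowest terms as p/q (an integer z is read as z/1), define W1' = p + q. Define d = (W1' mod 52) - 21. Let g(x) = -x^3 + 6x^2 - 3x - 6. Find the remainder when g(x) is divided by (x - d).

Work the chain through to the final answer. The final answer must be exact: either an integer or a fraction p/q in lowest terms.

Part I: cross terms: (7*24 - 23*-22)=674, (23*10 - -34*24)=1046, (-34*-22 - 7*10)=678; twice the area = |2398| = 2398; area = 1199; answer 1199
Part II: W1 = 1199; threaded value p + q = 1200; d = -17; remainder = value at the root: -1*(-17)^3 + 6*(-17)^2 - 3*(-17)^1 - 6 = (4913) + (1734) + (51) + (-6) = 6692; answer 6692

6692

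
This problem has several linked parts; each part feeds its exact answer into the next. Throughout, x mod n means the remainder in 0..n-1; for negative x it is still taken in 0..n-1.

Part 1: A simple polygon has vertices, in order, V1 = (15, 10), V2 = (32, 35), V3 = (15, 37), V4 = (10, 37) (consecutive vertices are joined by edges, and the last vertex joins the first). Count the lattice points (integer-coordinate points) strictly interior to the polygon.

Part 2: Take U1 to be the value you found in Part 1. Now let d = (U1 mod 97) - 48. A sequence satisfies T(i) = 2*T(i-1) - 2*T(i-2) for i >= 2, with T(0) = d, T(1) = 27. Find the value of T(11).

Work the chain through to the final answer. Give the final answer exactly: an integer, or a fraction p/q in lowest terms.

3744

Part 1: cross terms: (15*35 - 32*10)=205, (32*37 - 15*35)=659, (15*37 - 10*37)=185, (10*10 - 15*37)=-455; twice the area = |594| = 594; area = 297; boundary points = 1 + 1 + 5 + 1 = 8; strictly interior points = area - boundary/2 + 1 = 294; answer 294
Part 2: U1 = 294; d = -45; T(2) = 2*(27) - 2*(-45) = 144; iterating: T(2)=144, T(3)=234, T(4)=180, T(5)=-108, T(6)=-576, T(7)=-936, T(8)=-720, T(9)=432, T(10)=2304, T(11)=3744; answer 3744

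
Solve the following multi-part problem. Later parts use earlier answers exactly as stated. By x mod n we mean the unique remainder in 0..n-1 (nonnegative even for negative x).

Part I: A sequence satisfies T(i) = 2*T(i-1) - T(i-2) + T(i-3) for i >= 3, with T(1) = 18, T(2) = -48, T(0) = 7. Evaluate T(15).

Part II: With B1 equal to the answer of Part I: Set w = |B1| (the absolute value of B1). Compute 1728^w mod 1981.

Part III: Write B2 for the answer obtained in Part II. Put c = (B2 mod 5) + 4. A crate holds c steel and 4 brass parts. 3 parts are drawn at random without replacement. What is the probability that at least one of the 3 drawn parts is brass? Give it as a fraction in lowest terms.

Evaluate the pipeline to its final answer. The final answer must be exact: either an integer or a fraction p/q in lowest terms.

Part I: T(3) = 2*(-48) - 1*(18) + 1*(7) = -107; iterating: T(3)=-107, T(4)=-148, T(5)=-237, T(6)=-433, T(7)=-777, T(8)=-1358, T(9)=-2372, T(10)=-4163, T(11)=-7312, T(12)=-12833, T(13)=-22517, T(14)=-39513, T(15)=-69342; answer -69342
Part II: B1 = -69342; w = 69342; squarings mod 1981: 1728^1=1728, 1728^2=617, 1728^4=337, 1728^8=652, 1728^16=1170, 1728^32=29, 1728^64=841, 1728^128=64, 1728^256=134, 1728^512=127, 1728^1024=281, 1728^2048=1702, 1728^4096=582, 1728^8192=1954, 1728^16384=729, 1728^32768=533, 1728^65536=806; 1728^69342 = 1728^2 * 1728^4 * 1728^8 * 1728^16 * 1728^64 * 1728^128 * 1728^512 * 1728^1024 * 1728^2048 * 1728^65536 = 841 (mod 1981); answer 841
Part III: B2 = 841; c = 5; total draws C(9,3) = 84; complement C(5,3) = 10; favorable 84 - 10 = 74; P = 37/42; answer 37/42

37/42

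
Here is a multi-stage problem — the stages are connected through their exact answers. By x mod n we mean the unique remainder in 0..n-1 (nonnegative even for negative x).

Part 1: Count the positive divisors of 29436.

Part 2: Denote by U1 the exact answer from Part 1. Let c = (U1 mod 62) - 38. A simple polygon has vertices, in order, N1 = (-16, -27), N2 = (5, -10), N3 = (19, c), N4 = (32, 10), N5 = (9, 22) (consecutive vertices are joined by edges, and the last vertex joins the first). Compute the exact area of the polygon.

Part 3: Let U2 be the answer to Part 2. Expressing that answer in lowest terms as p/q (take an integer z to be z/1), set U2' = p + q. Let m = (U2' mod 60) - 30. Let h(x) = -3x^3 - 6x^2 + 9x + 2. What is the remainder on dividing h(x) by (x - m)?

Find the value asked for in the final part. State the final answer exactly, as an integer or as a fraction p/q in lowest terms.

Part 1: 29436 = 2^2 * 3 * 11 * 223; number of divisors = (2+1) * (1+1) * (1+1) * (1+1) = 24; answer 24
Part 2: U1 = 24; c = -14; cross terms: (-16*-10 - 5*-27)=295, (5*-14 - 19*-10)=120, (19*10 - 32*-14)=638, (32*22 - 9*10)=614, (9*-27 - -16*22)=109; twice the area = |1776| = 1776; area = 888; answer 888
Part 3: U2 = 888; threaded value p + q = 889; m = 19; remainder = value at the root: -3*(19)^3 - 6*(19)^2 + 9*(19)^1 + 2 = (-20577) + (-2166) + (171) + (2) = -22570; answer -22570

-22570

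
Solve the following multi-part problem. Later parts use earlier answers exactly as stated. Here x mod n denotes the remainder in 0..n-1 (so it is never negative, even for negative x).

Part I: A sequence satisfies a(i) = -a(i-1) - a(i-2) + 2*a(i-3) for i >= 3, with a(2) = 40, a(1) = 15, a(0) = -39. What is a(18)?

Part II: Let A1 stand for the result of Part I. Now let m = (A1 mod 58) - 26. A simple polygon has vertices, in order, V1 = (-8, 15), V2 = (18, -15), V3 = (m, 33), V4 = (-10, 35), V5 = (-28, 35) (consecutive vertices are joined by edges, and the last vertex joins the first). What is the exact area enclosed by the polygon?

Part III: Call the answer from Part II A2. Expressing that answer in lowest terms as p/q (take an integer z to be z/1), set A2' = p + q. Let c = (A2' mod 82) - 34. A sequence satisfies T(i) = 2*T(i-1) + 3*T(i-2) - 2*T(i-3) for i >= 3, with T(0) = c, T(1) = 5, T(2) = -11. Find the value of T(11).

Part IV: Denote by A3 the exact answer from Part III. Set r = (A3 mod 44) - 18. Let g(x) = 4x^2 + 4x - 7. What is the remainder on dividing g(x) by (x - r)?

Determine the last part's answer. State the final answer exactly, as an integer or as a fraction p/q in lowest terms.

Part I: a(3) = -1*(40) - 1*(15) + 2*(-39) = -133; iterating: a(3)=-133, a(4)=123, a(5)=90, a(6)=-479, a(7)=635, a(8)=24, a(9)=-1617, a(10)=2863, a(11)=-1198, a(12)=-4899, a(13)=11823, a(14)=-9320, a(15)=-12301, a(16)=45267, a(17)=-51606, a(18)=-18263; answer -18263
Part II: A1 = -18263; m = -19; cross terms: (-8*-15 - 18*15)=-150, (18*33 - -19*-15)=309, (-19*35 - -10*33)=-335, (-10*35 - -28*35)=630, (-28*15 - -8*35)=-140; twice the area = |314| = 314; area = 157; answer 157
Part III: A2 = 157; threaded value p + q = 158; c = 42; T(3) = 2*(-11) + 3*(5) - 2*(42) = -91; iterating: T(3)=-91, T(4)=-225, T(5)=-701, T(6)=-1895, T(7)=-5443, T(8)=-15169, T(9)=-42877, T(10)=-120375, T(11)=-339043; answer -339043
Part IV: A3 = -339043; r = 3; remainder = value at the root: 4*(3)^2 + 4*(3)^1 - 7 = (36) + (12) + (-7) = 41; answer 41

41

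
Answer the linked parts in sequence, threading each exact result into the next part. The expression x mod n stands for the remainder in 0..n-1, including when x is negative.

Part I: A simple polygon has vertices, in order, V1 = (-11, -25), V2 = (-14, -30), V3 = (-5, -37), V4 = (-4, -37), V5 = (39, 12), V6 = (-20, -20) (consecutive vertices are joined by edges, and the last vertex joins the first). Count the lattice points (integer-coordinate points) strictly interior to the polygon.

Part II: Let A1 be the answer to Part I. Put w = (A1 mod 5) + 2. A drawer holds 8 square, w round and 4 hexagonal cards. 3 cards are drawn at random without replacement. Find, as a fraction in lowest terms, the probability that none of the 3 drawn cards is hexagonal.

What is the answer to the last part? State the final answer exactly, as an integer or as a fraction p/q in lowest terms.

143/340

Part I: cross terms: (-11*-30 - -14*-25)=-20, (-14*-37 - -5*-30)=368, (-5*-37 - -4*-37)=37, (-4*12 - 39*-37)=1395, (39*-20 - -20*12)=-540, (-20*-25 - -11*-20)=280; twice the area = |1520| = 1520; area = 760; boundary points = 1 + 1 + 1 + 1 + 1 + 1 = 6; strictly interior points = area - boundary/2 + 1 = 758; answer 758
Part II: A1 = 758; w = 5; total draws C(17,3) = 680; favorable C(13,3) = 286; P = 143/340; answer 143/340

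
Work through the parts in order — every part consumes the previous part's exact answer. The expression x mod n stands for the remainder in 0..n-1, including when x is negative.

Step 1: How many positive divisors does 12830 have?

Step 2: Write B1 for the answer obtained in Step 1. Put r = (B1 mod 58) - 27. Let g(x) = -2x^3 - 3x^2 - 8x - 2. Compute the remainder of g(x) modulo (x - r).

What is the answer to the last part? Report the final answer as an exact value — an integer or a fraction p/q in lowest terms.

Step 1: 12830 = 2 * 5 * 1283; number of divisors = (1+1) * (1+1) * (1+1) = 8; answer 8
Step 2: B1 = 8; r = -19; remainder = value at the root: -2*(-19)^3 - 3*(-19)^2 - 8*(-19)^1 - 2 = (13718) + (-1083) + (152) + (-2) = 12785; answer 12785

12785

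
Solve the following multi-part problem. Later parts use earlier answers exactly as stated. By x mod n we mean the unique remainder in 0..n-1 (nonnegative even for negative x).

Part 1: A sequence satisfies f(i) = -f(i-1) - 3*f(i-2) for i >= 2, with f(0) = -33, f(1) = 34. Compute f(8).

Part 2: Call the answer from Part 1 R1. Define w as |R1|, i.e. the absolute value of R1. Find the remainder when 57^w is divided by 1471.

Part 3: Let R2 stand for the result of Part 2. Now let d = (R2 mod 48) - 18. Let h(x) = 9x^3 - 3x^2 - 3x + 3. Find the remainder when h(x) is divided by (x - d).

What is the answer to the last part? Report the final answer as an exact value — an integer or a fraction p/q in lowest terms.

-258

Part 1: f(2) = -1*(34) - 3*(-33) = 65; iterating: f(2)=65, f(3)=-167, f(4)=-28, f(5)=529, f(6)=-445, f(7)=-1142, f(8)=2477; answer 2477
Part 2: R1 = 2477; w = 2477; squarings mod 1471: 57^1=57, 57^2=307, 57^4=105, 57^8=728, 57^16=424, 57^32=314, 57^64=39, 57^128=50, 57^256=1029, 57^512=1192, 57^1024=1349, 57^2048=174; 57^2477 = 57^1 * 57^4 * 57^8 * 57^32 * 57^128 * 57^256 * 57^2048 = 591 (mod 1471); answer 591
Part 3: R2 = 591; d = -3; remainder = value at the root: 9*(-3)^3 - 3*(-3)^2 - 3*(-3)^1 + 3 = (-243) + (-27) + (9) + (3) = -258; answer -258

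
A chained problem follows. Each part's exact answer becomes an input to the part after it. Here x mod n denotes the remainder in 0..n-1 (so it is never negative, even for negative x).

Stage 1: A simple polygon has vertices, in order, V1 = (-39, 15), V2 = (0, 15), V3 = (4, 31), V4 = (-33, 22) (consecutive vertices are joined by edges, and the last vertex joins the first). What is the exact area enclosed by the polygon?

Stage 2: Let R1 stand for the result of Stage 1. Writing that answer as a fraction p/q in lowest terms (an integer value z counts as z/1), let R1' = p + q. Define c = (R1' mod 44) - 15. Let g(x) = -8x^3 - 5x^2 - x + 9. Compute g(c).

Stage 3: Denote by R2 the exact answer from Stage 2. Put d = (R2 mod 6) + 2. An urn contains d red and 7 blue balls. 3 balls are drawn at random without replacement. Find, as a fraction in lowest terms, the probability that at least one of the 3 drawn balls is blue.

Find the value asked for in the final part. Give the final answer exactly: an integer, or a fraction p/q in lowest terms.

Stage 1: cross terms: (-39*15 - 0*15)=-585, (0*31 - 4*15)=-60, (4*22 - -33*31)=1111, (-33*15 - -39*22)=363; twice the area = |829| = 829; area = 829/2; answer 829/2
Stage 2: R1 = 829/2; threaded value p + q = 831; c = 24; -8*(24)^3 - 5*(24)^2 - 1*(24)^1 + 9 = (-110592) + (-2880) + (-24) + (9) = -113487; answer -113487
Stage 3: R2 = -113487; d = 5; total draws C(12,3) = 220; complement C(5,3) = 10; favorable 220 - 10 = 210; P = 21/22; answer 21/22

21/22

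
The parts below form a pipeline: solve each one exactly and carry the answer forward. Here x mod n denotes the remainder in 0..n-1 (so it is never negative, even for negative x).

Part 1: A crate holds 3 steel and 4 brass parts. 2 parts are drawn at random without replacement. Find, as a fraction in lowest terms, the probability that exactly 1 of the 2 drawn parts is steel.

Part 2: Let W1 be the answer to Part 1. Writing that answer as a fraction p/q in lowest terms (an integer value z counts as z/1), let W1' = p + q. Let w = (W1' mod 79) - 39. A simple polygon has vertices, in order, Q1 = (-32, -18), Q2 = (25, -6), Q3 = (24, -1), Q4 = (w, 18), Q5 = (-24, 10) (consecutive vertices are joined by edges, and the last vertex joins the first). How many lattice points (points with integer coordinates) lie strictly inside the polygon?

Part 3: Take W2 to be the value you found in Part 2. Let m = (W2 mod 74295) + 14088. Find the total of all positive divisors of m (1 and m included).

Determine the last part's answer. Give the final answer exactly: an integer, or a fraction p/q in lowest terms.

Part 1: total draws C(7,2) = 21; favorable C(3,1)*C(4,1) = 12; P = 4/7; answer 4/7
Part 2: W1 = 4/7; threaded value p + q = 11; w = -28; cross terms: (-32*-6 - 25*-18)=642, (25*-1 - 24*-6)=119, (24*18 - -28*-1)=404, (-28*10 - -24*18)=152, (-24*-18 - -32*10)=752; twice the area = |2069| = 2069; area = 2069/2; boundary points = 3 + 1 + 1 + 4 + 4 = 13; strictly interior points = area - boundary/2 + 1 = 1029; answer 1029
Part 3: W2 = 1029; m = 15117; 15117 = 3 * 5039; sigma = (1 + 3) * (1 + 5039) = 4 * 5040 = 20160; answer 20160

20160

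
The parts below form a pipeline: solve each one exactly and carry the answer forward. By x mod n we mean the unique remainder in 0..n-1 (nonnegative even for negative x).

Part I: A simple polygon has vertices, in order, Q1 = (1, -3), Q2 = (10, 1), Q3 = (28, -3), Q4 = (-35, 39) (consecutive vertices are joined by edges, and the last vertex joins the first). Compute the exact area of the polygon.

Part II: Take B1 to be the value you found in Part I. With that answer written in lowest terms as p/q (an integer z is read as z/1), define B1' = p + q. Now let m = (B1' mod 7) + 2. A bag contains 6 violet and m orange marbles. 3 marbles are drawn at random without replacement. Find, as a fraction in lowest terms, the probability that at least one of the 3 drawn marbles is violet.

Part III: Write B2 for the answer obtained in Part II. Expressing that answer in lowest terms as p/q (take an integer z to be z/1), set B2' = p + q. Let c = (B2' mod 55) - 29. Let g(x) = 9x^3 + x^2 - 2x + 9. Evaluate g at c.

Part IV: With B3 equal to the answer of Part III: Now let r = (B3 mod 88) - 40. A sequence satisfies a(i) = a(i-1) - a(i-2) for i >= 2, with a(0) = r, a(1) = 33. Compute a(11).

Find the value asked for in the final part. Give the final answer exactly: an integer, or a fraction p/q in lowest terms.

Part I: cross terms: (1*1 - 10*-3)=31, (10*-3 - 28*1)=-58, (28*39 - -35*-3)=987, (-35*-3 - 1*39)=66; twice the area = |1026| = 1026; area = 513; answer 513
Part II: B1 = 513; threaded value p + q = 514; m = 5; total draws C(11,3) = 165; complement C(5,3) = 10; favorable 165 - 10 = 155; P = 31/33; answer 31/33
Part III: B2 = 31/33; threaded value p + q = 64; c = -20; 9*(-20)^3 + 1*(-20)^2 - 2*(-20)^1 + 9 = (-72000) + (400) + (40) + (9) = -71551; answer -71551
Part IV: B3 = -71551; r = 41; a(2) = 1*(33) - 1*(41) = -8; iterating: a(2)=-8, a(3)=-41, a(4)=-33, a(5)=8, a(6)=41, a(7)=33, a(8)=-8, a(9)=-41, a(10)=-33, a(11)=8; answer 8

8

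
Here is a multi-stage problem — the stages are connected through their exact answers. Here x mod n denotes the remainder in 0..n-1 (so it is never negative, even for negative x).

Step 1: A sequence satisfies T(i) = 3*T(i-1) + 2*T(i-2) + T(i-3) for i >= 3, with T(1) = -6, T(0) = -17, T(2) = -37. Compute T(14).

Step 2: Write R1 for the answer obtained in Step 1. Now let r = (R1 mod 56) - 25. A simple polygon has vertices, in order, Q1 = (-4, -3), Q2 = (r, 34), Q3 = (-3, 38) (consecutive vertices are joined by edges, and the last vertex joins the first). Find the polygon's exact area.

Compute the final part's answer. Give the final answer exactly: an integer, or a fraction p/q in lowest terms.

283/2

Step 1: T(3) = 3*(-37) + 2*(-6) + 1*(-17) = -140; iterating: T(3)=-140, T(4)=-500, T(5)=-1817, T(6)=-6591, T(7)=-23907, T(8)=-86720, T(9)=-314565, T(10)=-1141042, T(11)=-4138976, T(12)=-15013577, T(13)=-54459725, T(14)=-197545305; answer -197545305
Step 2: R1 = -197545305; r = -10; cross terms: (-4*34 - -10*-3)=-166, (-10*38 - -3*34)=-278, (-3*-3 - -4*38)=161; twice the area = |-283| = 283; area = 283/2; answer 283/2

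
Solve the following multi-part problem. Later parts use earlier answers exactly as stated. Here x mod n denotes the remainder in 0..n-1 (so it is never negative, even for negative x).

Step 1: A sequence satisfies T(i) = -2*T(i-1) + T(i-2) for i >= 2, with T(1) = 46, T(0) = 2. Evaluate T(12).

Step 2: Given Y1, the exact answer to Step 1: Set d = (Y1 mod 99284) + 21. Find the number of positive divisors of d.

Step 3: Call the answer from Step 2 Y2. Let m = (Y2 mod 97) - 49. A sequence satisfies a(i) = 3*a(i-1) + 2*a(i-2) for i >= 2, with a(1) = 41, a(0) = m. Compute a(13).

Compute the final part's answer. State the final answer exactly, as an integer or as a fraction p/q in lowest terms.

88929869

Step 1: T(2) = -2*(46) + 1*(2) = -90; iterating: T(2)=-90, T(3)=226, T(4)=-542, T(5)=1310, T(6)=-3162, T(7)=7634, T(8)=-18430, T(9)=44494, T(10)=-107418, T(11)=259330, T(12)=-626078; answer -626078
Step 2: Y1 = -626078; d = 68931; 68931 = 3^4 * 23 * 37; number of divisors = (4+1) * (1+1) * (1+1) = 20; answer 20
Step 3: Y2 = 20; m = -29; a(2) = 3*(41) + 2*(-29) = 65; iterating: a(2)=65, a(3)=277, a(4)=961, a(5)=3437, a(6)=12233, a(7)=43573, a(8)=155185, a(9)=552701, a(10)=1968473, a(11)=7010821, a(12)=24969409, a(13)=88929869; answer 88929869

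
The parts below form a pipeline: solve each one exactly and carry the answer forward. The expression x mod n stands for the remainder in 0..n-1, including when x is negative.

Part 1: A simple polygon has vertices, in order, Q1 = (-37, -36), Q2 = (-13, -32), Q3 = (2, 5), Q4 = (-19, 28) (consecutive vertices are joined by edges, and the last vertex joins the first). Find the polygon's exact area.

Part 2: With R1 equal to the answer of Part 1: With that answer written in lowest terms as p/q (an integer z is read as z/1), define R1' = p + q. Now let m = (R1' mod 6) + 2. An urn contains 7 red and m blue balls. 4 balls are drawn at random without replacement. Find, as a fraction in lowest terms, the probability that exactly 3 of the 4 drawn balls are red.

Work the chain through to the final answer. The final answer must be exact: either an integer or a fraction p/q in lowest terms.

Part 1: cross terms: (-37*-32 - -13*-36)=716, (-13*5 - 2*-32)=-1, (2*28 - -19*5)=151, (-19*-36 - -37*28)=1720; twice the area = |2586| = 2586; area = 1293; answer 1293
Part 2: R1 = 1293; threaded value p + q = 1294; m = 6; total draws C(13,4) = 715; favorable C(7,3)*C(6,1) = 210; P = 42/143; answer 42/143

42/143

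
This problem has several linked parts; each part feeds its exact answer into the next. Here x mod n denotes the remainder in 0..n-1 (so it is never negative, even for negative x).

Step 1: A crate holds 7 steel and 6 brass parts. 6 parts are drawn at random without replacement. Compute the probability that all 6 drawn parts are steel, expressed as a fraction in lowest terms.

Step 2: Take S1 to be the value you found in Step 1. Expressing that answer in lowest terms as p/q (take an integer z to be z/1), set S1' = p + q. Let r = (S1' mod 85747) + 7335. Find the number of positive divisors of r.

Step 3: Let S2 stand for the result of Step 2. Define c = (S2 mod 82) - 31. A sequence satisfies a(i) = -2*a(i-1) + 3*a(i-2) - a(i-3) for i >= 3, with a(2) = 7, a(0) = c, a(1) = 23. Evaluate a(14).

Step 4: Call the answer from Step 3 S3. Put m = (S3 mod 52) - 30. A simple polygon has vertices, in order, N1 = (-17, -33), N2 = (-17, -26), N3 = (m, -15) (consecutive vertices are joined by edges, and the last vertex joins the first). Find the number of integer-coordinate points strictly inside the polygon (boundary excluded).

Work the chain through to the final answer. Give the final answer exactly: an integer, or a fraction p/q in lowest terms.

Step 1: total draws C(13,6) = 1716; favorable C(7,6) = 7; P = 7/1716; answer 7/1716
Step 2: S1 = 7/1716; threaded value p + q = 1723; r = 9058; 9058 = 2 * 7 * 647; number of divisors = (1+1) * (1+1) * (1+1) = 8; answer 8
Step 3: S2 = 8; c = -23; a(3) = -2*(7) + 3*(23) - 1*(-23) = 78; iterating: a(3)=78, a(4)=-158, a(5)=543, a(6)=-1638, a(7)=5063, a(8)=-15583, a(9)=47993, a(10)=-147798, a(11)=455158, a(12)=-1401703, a(13)=4316678, a(14)=-13293623; answer -13293623
Step 4: S3 = -13293623; m = -9; cross terms: (-17*-26 - -17*-33)=-119, (-17*-15 - -9*-26)=21, (-9*-33 - -17*-15)=42; twice the area = |-56| = 56; area = 28; boundary points = 7 + 1 + 2 = 10; strictly interior points = area - boundary/2 + 1 = 24; answer 24

24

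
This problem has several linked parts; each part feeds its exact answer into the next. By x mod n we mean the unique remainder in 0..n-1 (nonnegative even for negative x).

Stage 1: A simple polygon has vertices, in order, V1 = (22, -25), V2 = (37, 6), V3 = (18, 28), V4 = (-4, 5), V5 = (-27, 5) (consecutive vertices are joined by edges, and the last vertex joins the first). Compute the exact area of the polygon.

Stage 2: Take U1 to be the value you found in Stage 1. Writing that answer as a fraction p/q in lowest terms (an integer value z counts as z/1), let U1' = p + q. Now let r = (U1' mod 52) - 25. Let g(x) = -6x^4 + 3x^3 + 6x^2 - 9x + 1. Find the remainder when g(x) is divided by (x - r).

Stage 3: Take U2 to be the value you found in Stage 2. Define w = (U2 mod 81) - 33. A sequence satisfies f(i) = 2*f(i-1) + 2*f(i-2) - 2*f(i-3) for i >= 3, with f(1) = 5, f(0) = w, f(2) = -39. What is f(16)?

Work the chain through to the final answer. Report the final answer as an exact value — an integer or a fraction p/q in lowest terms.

Stage 1: cross terms: (22*6 - 37*-25)=1057, (37*28 - 18*6)=928, (18*5 - -4*28)=202, (-4*5 - -27*5)=115, (-27*-25 - 22*5)=565; twice the area = |2867| = 2867; area = 2867/2; answer 2867/2
Stage 2: U1 = 2867/2; threaded value p + q = 2869; r = -16; remainder = value at the root: -6*(-16)^4 + 3*(-16)^3 + 6*(-16)^2 - 9*(-16)^1 + 1 = (-393216) + (-12288) + (1536) + (144) + (1) = -403823; answer -403823
Stage 3: U2 = -403823; w = 10; f(3) = 2*(-39) + 2*(5) - 2*(10) = -88; iterating: f(3)=-88, f(4)=-264, f(5)=-626, f(6)=-1604, f(7)=-3932, f(8)=-9820, f(9)=-24296, f(10)=-60368, f(11)=-149688, f(12)=-371520, f(13)=-921680, f(14)=-2287024, f(15)=-5674368, f(16)=-14079424; answer -14079424

-14079424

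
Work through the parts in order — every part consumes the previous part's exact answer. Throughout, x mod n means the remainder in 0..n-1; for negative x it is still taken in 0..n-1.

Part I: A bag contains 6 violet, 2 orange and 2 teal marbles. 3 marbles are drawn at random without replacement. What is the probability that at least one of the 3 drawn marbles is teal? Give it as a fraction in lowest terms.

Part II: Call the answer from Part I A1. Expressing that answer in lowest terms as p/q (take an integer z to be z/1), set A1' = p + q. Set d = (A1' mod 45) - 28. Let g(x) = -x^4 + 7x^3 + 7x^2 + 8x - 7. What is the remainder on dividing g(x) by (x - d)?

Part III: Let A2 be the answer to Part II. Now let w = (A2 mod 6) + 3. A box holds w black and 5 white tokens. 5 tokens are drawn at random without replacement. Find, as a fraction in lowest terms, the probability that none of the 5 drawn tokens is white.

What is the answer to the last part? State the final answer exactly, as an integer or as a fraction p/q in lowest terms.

1/252

Part I: total draws C(10,3) = 120; complement C(8,3) = 56; favorable 120 - 56 = 64; P = 8/15; answer 8/15
Part II: A1 = 8/15; threaded value p + q = 23; d = -5; remainder = value at the root: -1*(-5)^4 + 7*(-5)^3 + 7*(-5)^2 + 8*(-5)^1 - 7 = (-625) + (-875) + (175) + (-40) + (-7) = -1372; answer -1372
Part III: A2 = -1372; w = 5; total draws C(10,5) = 252; favorable C(5,5) = 1; P = 1/252; answer 1/252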